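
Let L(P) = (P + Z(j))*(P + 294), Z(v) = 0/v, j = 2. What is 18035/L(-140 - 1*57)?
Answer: -18035/19109 ≈ -0.94380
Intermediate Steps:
Z(v) = 0
L(P) = P*(294 + P) (L(P) = (P + 0)*(P + 294) = P*(294 + P))
18035/L(-140 - 1*57) = 18035/(((-140 - 1*57)*(294 + (-140 - 1*57)))) = 18035/(((-140 - 57)*(294 + (-140 - 57)))) = 18035/((-197*(294 - 197))) = 18035/((-197*97)) = 18035/(-19109) = 18035*(-1/19109) = -18035/19109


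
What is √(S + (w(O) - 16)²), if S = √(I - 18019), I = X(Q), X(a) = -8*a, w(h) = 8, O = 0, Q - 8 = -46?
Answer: √(64 + I*√17715) ≈ 10.288 + 6.4686*I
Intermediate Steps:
Q = -38 (Q = 8 - 46 = -38)
I = 304 (I = -8*(-38) = 304)
S = I*√17715 (S = √(304 - 18019) = √(-17715) = I*√17715 ≈ 133.1*I)
√(S + (w(O) - 16)²) = √(I*√17715 + (8 - 16)²) = √(I*√17715 + (-8)²) = √(I*√17715 + 64) = √(64 + I*√17715)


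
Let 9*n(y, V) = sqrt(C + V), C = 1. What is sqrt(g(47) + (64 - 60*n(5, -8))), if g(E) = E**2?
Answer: sqrt(20457 - 60*I*sqrt(7))/3 ≈ 47.676 - 0.18498*I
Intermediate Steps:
n(y, V) = sqrt(1 + V)/9
sqrt(g(47) + (64 - 60*n(5, -8))) = sqrt(47**2 + (64 - 20*sqrt(1 - 8)/3)) = sqrt(2209 + (64 - 20*sqrt(-7)/3)) = sqrt(2209 + (64 - 20*I*sqrt(7)/3)) = sqrt(2273 - 20*I*sqrt(7)/3)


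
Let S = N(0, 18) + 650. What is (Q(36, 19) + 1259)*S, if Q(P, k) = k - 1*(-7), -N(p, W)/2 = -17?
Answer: 878940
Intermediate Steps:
N(p, W) = 34 (N(p, W) = -2*(-17) = 34)
S = 684 (S = 34 + 650 = 684)
Q(P, k) = 7 + k (Q(P, k) = k + 7 = 7 + k)
(Q(36, 19) + 1259)*S = ((7 + 19) + 1259)*684 = (26 + 1259)*684 = 1285*684 = 878940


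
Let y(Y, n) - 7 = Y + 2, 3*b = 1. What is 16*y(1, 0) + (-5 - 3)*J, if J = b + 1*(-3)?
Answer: 544/3 ≈ 181.33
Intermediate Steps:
b = ⅓ (b = (⅓)*1 = ⅓ ≈ 0.33333)
J = -8/3 (J = ⅓ + 1*(-3) = ⅓ - 3 = -8/3 ≈ -2.6667)
y(Y, n) = 9 + Y (y(Y, n) = 7 + (Y + 2) = 7 + (2 + Y) = 9 + Y)
16*y(1, 0) + (-5 - 3)*J = 16*(9 + 1) + (-5 - 3)*(-8/3) = 16*10 - 8*(-8/3) = 160 + 64/3 = 544/3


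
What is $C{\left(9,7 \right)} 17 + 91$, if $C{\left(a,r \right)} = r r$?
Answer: $924$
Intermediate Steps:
$C{\left(a,r \right)} = r^{2}$
$C{\left(9,7 \right)} 17 + 91 = 7^{2} \cdot 17 + 91 = 49 \cdot 17 + 91 = 833 + 91 = 924$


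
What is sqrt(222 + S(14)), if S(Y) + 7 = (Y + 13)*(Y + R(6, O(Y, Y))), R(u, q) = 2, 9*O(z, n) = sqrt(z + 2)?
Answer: sqrt(647) ≈ 25.436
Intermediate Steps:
O(z, n) = sqrt(2 + z)/9 (O(z, n) = sqrt(z + 2)/9 = sqrt(2 + z)/9)
S(Y) = -7 + (2 + Y)*(13 + Y) (S(Y) = -7 + (Y + 13)*(Y + 2) = -7 + (13 + Y)*(2 + Y) = -7 + (2 + Y)*(13 + Y))
sqrt(222 + S(14)) = sqrt(222 + (19 + 14**2 + 15*14)) = sqrt(222 + (19 + 196 + 210)) = sqrt(222 + 425) = sqrt(647)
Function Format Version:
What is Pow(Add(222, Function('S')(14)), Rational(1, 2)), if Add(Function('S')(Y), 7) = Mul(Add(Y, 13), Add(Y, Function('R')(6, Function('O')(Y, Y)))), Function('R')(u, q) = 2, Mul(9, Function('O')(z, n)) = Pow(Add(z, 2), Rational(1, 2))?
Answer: Pow(647, Rational(1, 2)) ≈ 25.436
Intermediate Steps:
Function('O')(z, n) = Mul(Rational(1, 9), Pow(Add(2, z), Rational(1, 2))) (Function('O')(z, n) = Mul(Rational(1, 9), Pow(Add(z, 2), Rational(1, 2))) = Mul(Rational(1, 9), Pow(Add(2, z), Rational(1, 2))))
Function('S')(Y) = Add(-7, Mul(Add(2, Y), Add(13, Y))) (Function('S')(Y) = Add(-7, Mul(Add(Y, 13), Add(Y, 2))) = Add(-7, Mul(Add(13, Y), Add(2, Y))) = Add(-7, Mul(Add(2, Y), Add(13, Y))))
Pow(Add(222, Function('S')(14)), Rational(1, 2)) = Pow(Add(222, Add(19, Pow(14, 2), Mul(15, 14))), Rational(1, 2)) = Pow(Add(222, Add(19, 196, 210)), Rational(1, 2)) = Pow(Add(222, 425), Rational(1, 2)) = Pow(647, Rational(1, 2))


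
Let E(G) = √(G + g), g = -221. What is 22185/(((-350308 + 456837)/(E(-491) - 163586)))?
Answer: -3629155410/106529 + 44370*I*√178/106529 ≈ -34067.0 + 5.5569*I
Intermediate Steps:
E(G) = √(-221 + G) (E(G) = √(G - 221) = √(-221 + G))
22185/(((-350308 + 456837)/(E(-491) - 163586))) = 22185/(((-350308 + 456837)/(√(-221 - 491) - 163586))) = 22185/((106529/(√(-712) - 163586))) = 22185/((106529/(2*I*√178 - 163586))) = 22185/((106529/(-163586 + 2*I*√178))) = 22185*(-163586/106529 + 2*I*√178/106529) = -3629155410/106529 + 44370*I*√178/106529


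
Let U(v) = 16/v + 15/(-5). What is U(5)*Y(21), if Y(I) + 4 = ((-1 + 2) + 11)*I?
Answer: 248/5 ≈ 49.600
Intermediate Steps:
U(v) = -3 + 16/v (U(v) = 16/v + 15*(-⅕) = 16/v - 3 = -3 + 16/v)
Y(I) = -4 + 12*I (Y(I) = -4 + ((-1 + 2) + 11)*I = -4 + (1 + 11)*I = -4 + 12*I)
U(5)*Y(21) = (-3 + 16/5)*(-4 + 12*21) = (-3 + 16*(⅕))*(-4 + 252) = (-3 + 16/5)*248 = (⅕)*248 = 248/5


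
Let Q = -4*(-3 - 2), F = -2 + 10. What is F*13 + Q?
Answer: 124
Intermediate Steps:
F = 8
Q = 20 (Q = -4*(-5) = 20)
F*13 + Q = 8*13 + 20 = 104 + 20 = 124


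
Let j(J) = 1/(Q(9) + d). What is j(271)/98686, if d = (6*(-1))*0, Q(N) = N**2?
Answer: 1/7993566 ≈ 1.2510e-7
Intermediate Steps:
d = 0 (d = -6*0 = 0)
j(J) = 1/81 (j(J) = 1/(9**2 + 0) = 1/(81 + 0) = 1/81)
j(271)/98686 = (1/81)/98686 = (1/81)*(1/98686) = 1/7993566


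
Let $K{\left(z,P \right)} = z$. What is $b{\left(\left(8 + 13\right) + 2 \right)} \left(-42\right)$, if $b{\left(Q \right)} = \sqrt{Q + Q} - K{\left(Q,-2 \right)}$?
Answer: $966 - 42 \sqrt{46} \approx 681.14$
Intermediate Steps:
$b{\left(Q \right)} = - Q + \sqrt{2} \sqrt{Q}$ ($b{\left(Q \right)} = \sqrt{Q + Q} - Q = \sqrt{2 Q} - Q = \sqrt{2} \sqrt{Q} - Q = - Q + \sqrt{2} \sqrt{Q}$)
$b{\left(\left(8 + 13\right) + 2 \right)} \left(-42\right) = \left(- (\left(8 + 13\right) + 2) + \sqrt{2} \sqrt{\left(8 + 13\right) + 2}\right) \left(-42\right) = \left(- (21 + 2) + \sqrt{2} \sqrt{21 + 2}\right) \left(-42\right) = \left(\left(-1\right) 23 + \sqrt{2} \sqrt{23}\right) \left(-42\right) = \left(-23 + \sqrt{46}\right) \left(-42\right) = 966 - 42 \sqrt{46}$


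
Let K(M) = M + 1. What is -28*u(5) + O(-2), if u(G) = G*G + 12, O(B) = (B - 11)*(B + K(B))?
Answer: -997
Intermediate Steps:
K(M) = 1 + M
O(B) = (1 + 2*B)*(-11 + B) (O(B) = (B - 11)*(B + (1 + B)) = (-11 + B)*(1 + 2*B) = (1 + 2*B)*(-11 + B))
u(G) = 12 + G² (u(G) = G² + 12 = 12 + G²)
-28*u(5) + O(-2) = -28*(12 + 5²) + (-11 - 21*(-2) + 2*(-2)²) = -28*(12 + 25) + (-11 + 42 + 2*4) = -28*37 + (-11 + 42 + 8) = -1036 + 39 = -997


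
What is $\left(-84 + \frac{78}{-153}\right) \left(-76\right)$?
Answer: $\frac{327560}{51} \approx 6422.7$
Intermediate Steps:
$\left(-84 + \frac{78}{-153}\right) \left(-76\right) = \left(-84 + 78 \left(- \frac{1}{153}\right)\right) \left(-76\right) = \left(-84 - \frac{26}{51}\right) \left(-76\right) = \left(- \frac{4310}{51}\right) \left(-76\right) = \frac{327560}{51}$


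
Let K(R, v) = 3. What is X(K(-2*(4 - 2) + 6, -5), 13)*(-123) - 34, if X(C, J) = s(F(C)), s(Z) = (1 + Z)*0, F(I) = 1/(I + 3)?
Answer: -34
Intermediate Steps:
F(I) = 1/(3 + I)
s(Z) = 0
X(C, J) = 0
X(K(-2*(4 - 2) + 6, -5), 13)*(-123) - 34 = 0*(-123) - 34 = 0 - 34 = -34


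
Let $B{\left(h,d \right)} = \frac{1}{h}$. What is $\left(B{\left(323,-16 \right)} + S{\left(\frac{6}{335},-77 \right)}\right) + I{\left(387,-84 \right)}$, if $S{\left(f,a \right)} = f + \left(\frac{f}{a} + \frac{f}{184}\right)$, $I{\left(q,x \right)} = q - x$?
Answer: $\frac{361048905869}{766524220} \approx 471.02$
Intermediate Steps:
$S{\left(f,a \right)} = \frac{185 f}{184} + \frac{f}{a}$ ($S{\left(f,a \right)} = f + \left(\frac{f}{a} + f \frac{1}{184}\right) = f + \left(\frac{f}{a} + \frac{f}{184}\right) = f + \left(\frac{f}{184} + \frac{f}{a}\right) = \frac{185 f}{184} + \frac{f}{a}$)
$\left(B{\left(323,-16 \right)} + S{\left(\frac{6}{335},-77 \right)}\right) + I{\left(387,-84 \right)} = \left(\frac{1}{323} + \left(\frac{185 \cdot \frac{6}{335}}{184} + \frac{6 \cdot \frac{1}{335}}{-77}\right)\right) + \left(387 - -84\right) = \left(\frac{1}{323} + \left(\frac{185 \cdot 6 \cdot \frac{1}{335}}{184} + 6 \cdot \frac{1}{335} \left(- \frac{1}{77}\right)\right)\right) + \left(387 + 84\right) = \left(\frac{1}{323} + \left(\frac{185}{184} \cdot \frac{6}{335} + \frac{6}{335} \left(- \frac{1}{77}\right)\right)\right) + 471 = \left(\frac{1}{323} + \left(\frac{111}{6164} - \frac{6}{25795}\right)\right) + 471 = \left(\frac{1}{323} + \frac{42183}{2373140}\right) + 471 = \frac{15998249}{766524220} + 471 = \frac{361048905869}{766524220}$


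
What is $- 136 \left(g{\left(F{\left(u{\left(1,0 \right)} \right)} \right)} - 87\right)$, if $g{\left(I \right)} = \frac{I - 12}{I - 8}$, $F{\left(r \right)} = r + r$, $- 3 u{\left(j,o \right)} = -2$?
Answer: $\frac{58072}{5} \approx 11614.0$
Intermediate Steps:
$u{\left(j,o \right)} = \frac{2}{3}$ ($u{\left(j,o \right)} = \left(- \frac{1}{3}\right) \left(-2\right) = \frac{2}{3}$)
$F{\left(r \right)} = 2 r$
$g{\left(I \right)} = \frac{-12 + I}{-8 + I}$
$- 136 \left(g{\left(F{\left(u{\left(1,0 \right)} \right)} \right)} - 87\right) = - 136 \left(\frac{-12 + 2 \cdot \frac{2}{3}}{-8 + 2 \cdot \frac{2}{3}} - 87\right) = - 136 \left(\frac{-12 + \frac{4}{3}}{-8 + \frac{4}{3}} - 87\right) = - 136 \left(\frac{1}{- \frac{20}{3}} \left(- \frac{32}{3}\right) - 87\right) = - 136 \left(\left(- \frac{3}{20}\right) \left(- \frac{32}{3}\right) - 87\right) = - 136 \left(\frac{8}{5} - 87\right) = \left(-136\right) \left(- \frac{427}{5}\right) = \frac{58072}{5}$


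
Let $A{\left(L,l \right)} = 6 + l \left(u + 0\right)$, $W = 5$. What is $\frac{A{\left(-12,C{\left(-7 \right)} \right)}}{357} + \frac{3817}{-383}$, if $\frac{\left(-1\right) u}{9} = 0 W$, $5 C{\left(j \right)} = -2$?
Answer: $- \frac{453457}{45577} \approx -9.9492$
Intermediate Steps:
$C{\left(j \right)} = - \frac{2}{5}$ ($C{\left(j \right)} = \frac{1}{5} \left(-2\right) = - \frac{2}{5}$)
$u = 0$ ($u = - 9 \cdot 0 \cdot 5 = \left(-9\right) 0 = 0$)
$A{\left(L,l \right)} = 6$ ($A{\left(L,l \right)} = 6 + l \left(0 + 0\right) = 6 + l 0 = 6 + 0 = 6$)
$\frac{A{\left(-12,C{\left(-7 \right)} \right)}}{357} + \frac{3817}{-383} = \frac{6}{357} + \frac{3817}{-383} = 6 \cdot \frac{1}{357} + 3817 \left(- \frac{1}{383}\right) = \frac{2}{119} - \frac{3817}{383} = - \frac{453457}{45577}$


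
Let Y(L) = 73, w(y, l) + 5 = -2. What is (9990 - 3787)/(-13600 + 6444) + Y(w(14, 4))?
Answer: 516185/7156 ≈ 72.133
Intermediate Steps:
w(y, l) = -7 (w(y, l) = -5 - 2 = -7)
(9990 - 3787)/(-13600 + 6444) + Y(w(14, 4)) = (9990 - 3787)/(-13600 + 6444) + 73 = 6203/(-7156) + 73 = 6203*(-1/7156) + 73 = -6203/7156 + 73 = 516185/7156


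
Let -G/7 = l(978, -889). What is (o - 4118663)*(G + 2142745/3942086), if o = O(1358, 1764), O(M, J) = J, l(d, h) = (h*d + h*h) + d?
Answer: -8877380992123417069/3942086 ≈ -2.2520e+12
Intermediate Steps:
l(d, h) = d + h² + d*h (l(d, h) = (d*h + h²) + d = (h² + d*h) + d = d + h² + d*h)
G = 547001 (G = -7*(978 + (-889)² + 978*(-889)) = -7*(978 + 790321 - 869442) = -7*(-78143) = 547001)
o = 1764
(o - 4118663)*(G + 2142745/3942086) = (1764 - 4118663)*(547001 + 2142745/3942086) = -4116899*(547001 + 2142745*(1/3942086)) = -4116899*(547001 + 2142745/3942086) = -4116899*2156327126831/3942086 = -8877380992123417069/3942086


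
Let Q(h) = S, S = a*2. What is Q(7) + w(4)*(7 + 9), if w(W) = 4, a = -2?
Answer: 60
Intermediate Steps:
S = -4 (S = -2*2 = -4)
Q(h) = -4
Q(7) + w(4)*(7 + 9) = -4 + 4*(7 + 9) = -4 + 4*16 = -4 + 64 = 60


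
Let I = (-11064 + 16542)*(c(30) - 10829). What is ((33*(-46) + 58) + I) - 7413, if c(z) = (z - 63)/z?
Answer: -296680804/5 ≈ -5.9336e+7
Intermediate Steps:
c(z) = (-63 + z)/z
I = -296636439/5 (I = (-11064 + 16542)*((-63 + 30)/30 - 10829) = 5478*((1/30)*(-33) - 10829) = 5478*(-11/10 - 10829) = 5478*(-108301/10) = -296636439/5 ≈ -5.9327e+7)
((33*(-46) + 58) + I) - 7413 = ((33*(-46) + 58) - 296636439/5) - 7413 = ((-1518 + 58) - 296636439/5) - 7413 = (-1460 - 296636439/5) - 7413 = -296643739/5 - 7413 = -296680804/5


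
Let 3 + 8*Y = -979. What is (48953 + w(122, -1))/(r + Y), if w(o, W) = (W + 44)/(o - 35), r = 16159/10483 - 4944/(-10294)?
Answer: -83562227739256/206079740115 ≈ -405.48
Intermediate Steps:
Y = -491/4 (Y = -3/8 + (⅛)*(-979) = -3/8 - 979/8 = -491/4 ≈ -122.75)
r = 9916759/4905091 (r = 16159*(1/10483) - 4944*(-1/10294) = 1469/953 + 2472/5147 = 9916759/4905091 ≈ 2.0217)
w(o, W) = (44 + W)/(-35 + o)
(48953 + w(122, -1))/(r + Y) = (48953 + (44 - 1)/(-35 + 122))/(9916759/4905091 - 491/4) = (48953 + 43/87)/(-2368732645/19620364) = (48953 + (1/87)*43)*(-19620364/2368732645) = (48953 + 43/87)*(-19620364/2368732645) = (4258954/87)*(-19620364/2368732645) = -83562227739256/206079740115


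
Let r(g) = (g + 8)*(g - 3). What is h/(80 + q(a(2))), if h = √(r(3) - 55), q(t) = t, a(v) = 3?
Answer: I*√55/83 ≈ 0.089352*I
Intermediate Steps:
r(g) = (-3 + g)*(8 + g) (r(g) = (8 + g)*(-3 + g) = (-3 + g)*(8 + g))
h = I*√55 (h = √((-24 + 3² + 5*3) - 55) = √((-24 + 9 + 15) - 55) = √(0 - 55) = √(-55) = I*√55 ≈ 7.4162*I)
h/(80 + q(a(2))) = (I*√55)/(80 + 3) = (I*√55)/83 = (I*√55)*(1/83) = I*√55/83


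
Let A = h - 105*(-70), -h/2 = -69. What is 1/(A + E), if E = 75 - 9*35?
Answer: 1/7248 ≈ 0.00013797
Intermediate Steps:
h = 138 (h = -2*(-69) = 138)
E = -240 (E = 75 - 315 = -240)
A = 7488 (A = 138 - 105*(-70) = 138 + 7350 = 7488)
1/(A + E) = 1/(7488 - 240) = 1/7248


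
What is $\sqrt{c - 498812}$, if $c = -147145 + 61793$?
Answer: $2 i \sqrt{146041} \approx 764.31 i$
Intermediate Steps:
$c = -85352$
$\sqrt{c - 498812} = \sqrt{-85352 - 498812} = \sqrt{-584164} = 2 i \sqrt{146041}$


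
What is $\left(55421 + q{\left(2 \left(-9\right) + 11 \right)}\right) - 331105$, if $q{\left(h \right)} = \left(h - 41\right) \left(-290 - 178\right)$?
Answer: $-253220$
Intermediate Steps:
$q{\left(h \right)} = 19188 - 468 h$ ($q{\left(h \right)} = \left(-41 + h\right) \left(-468\right) = 19188 - 468 h$)
$\left(55421 + q{\left(2 \left(-9\right) + 11 \right)}\right) - 331105 = \left(55421 + \left(19188 - 468 \left(2 \left(-9\right) + 11\right)\right)\right) - 331105 = \left(55421 + \left(19188 - 468 \left(-18 + 11\right)\right)\right) - 331105 = \left(55421 + \left(19188 - -3276\right)\right) - 331105 = \left(55421 + \left(19188 + 3276\right)\right) - 331105 = \left(55421 + 22464\right) - 331105 = 77885 - 331105 = -253220$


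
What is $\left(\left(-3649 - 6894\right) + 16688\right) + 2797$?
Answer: $8942$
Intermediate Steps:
$\left(\left(-3649 - 6894\right) + 16688\right) + 2797 = \left(-10543 + 16688\right) + 2797 = 6145 + 2797 = 8942$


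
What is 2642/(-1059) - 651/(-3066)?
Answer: -352903/154614 ≈ -2.2825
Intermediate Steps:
2642/(-1059) - 651/(-3066) = 2642*(-1/1059) - 651*(-1/3066) = -2642/1059 + 31/146 = -352903/154614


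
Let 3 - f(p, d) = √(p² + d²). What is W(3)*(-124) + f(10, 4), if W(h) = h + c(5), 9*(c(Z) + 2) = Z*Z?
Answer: -4189/9 - 2*√29 ≈ -476.21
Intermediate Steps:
c(Z) = -2 + Z²/9 (c(Z) = -2 + (Z*Z)/9 = -2 + Z²/9)
f(p, d) = 3 - √(d² + p²) (f(p, d) = 3 - √(p² + d²) = 3 - √(d² + p²))
W(h) = 7/9 + h (W(h) = h + (-2 + (⅑)*5²) = h + (-2 + (⅑)*25) = h + (-2 + 25/9) = h + 7/9 = 7/9 + h)
W(3)*(-124) + f(10, 4) = (7/9 + 3)*(-124) + (3 - √(4² + 10²)) = (34/9)*(-124) + (3 - √(16 + 100)) = -4216/9 + (3 - √116) = -4216/9 + (3 - 2*√29) = -4189/9 - 2*√29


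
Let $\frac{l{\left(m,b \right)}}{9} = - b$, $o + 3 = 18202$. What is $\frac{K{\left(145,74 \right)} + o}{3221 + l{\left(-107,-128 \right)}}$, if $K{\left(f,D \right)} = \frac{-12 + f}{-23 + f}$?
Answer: $\frac{2220411}{533506} \approx 4.1619$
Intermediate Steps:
$o = 18199$ ($o = -3 + 18202 = 18199$)
$K{\left(f,D \right)} = \frac{-12 + f}{-23 + f}$
$l{\left(m,b \right)} = - 9 b$ ($l{\left(m,b \right)} = 9 \left(- b\right) = - 9 b$)
$\frac{K{\left(145,74 \right)} + o}{3221 + l{\left(-107,-128 \right)}} = \frac{\frac{-12 + 145}{-23 + 145} + 18199}{3221 - -1152} = \frac{\frac{1}{122} \cdot 133 + 18199}{3221 + 1152} = \frac{\frac{1}{122} \cdot 133 + 18199}{4373} = \left(\frac{133}{122} + 18199\right) \frac{1}{4373} = \frac{2220411}{122} \cdot \frac{1}{4373} = \frac{2220411}{533506}$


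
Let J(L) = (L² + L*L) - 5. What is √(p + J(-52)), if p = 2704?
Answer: 11*√67 ≈ 90.039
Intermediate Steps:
J(L) = -5 + 2*L² (J(L) = (L² + L²) - 5 = 2*L² - 5 = -5 + 2*L²)
√(p + J(-52)) = √(2704 + (-5 + 2*(-52)²)) = √(2704 + (-5 + 2*2704)) = √(2704 + (-5 + 5408)) = √(2704 + 5403) = √8107 = 11*√67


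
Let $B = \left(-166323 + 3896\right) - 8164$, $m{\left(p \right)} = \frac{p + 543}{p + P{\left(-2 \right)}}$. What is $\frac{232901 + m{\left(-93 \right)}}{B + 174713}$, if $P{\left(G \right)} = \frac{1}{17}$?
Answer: $\frac{36797593}{651276} \approx 56.501$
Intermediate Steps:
$P{\left(G \right)} = \frac{1}{17}$
$m{\left(p \right)} = \frac{543 + p}{\frac{1}{17} + p}$ ($m{\left(p \right)} = \frac{p + 543}{p + \frac{1}{17}} = \frac{543 + p}{\frac{1}{17} + p}$)
$B = -170591$ ($B = -162427 - 8164 = -170591$)
$\frac{232901 + m{\left(-93 \right)}}{B + 174713} = \frac{232901 + \frac{17 \left(543 - 93\right)}{1 + 17 \left(-93\right)}}{-170591 + 174713} = \frac{232901 + 17 \frac{1}{1 - 1581} \cdot 450}{4122} = \left(232901 + 17 \frac{1}{-1580} \cdot 450\right) \frac{1}{4122} = \left(232901 + 17 \left(- \frac{1}{1580}\right) 450\right) \frac{1}{4122} = \left(232901 - \frac{765}{158}\right) \frac{1}{4122} = \frac{36797593}{158} \cdot \frac{1}{4122} = \frac{36797593}{651276}$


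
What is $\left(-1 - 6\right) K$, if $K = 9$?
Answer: $-63$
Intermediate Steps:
$\left(-1 - 6\right) K = \left(-1 - 6\right) 9 = \left(-7\right) 9 = -63$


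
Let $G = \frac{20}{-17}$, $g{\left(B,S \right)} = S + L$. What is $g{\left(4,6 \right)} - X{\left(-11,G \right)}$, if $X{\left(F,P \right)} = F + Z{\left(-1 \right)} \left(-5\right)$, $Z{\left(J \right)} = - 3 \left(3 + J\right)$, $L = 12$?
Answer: $-1$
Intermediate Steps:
$g{\left(B,S \right)} = 12 + S$ ($g{\left(B,S \right)} = S + 12 = 12 + S$)
$Z{\left(J \right)} = -9 - 3 J$
$G = - \frac{20}{17}$ ($G = 20 \left(- \frac{1}{17}\right) = - \frac{20}{17} \approx -1.1765$)
$X{\left(F,P \right)} = 30 + F$ ($X{\left(F,P \right)} = F + \left(-9 - -3\right) \left(-5\right) = F + \left(-9 + 3\right) \left(-5\right) = F - -30 = F + 30 = 30 + F$)
$g{\left(4,6 \right)} - X{\left(-11,G \right)} = \left(12 + 6\right) - \left(30 - 11\right) = 18 - 19 = -1$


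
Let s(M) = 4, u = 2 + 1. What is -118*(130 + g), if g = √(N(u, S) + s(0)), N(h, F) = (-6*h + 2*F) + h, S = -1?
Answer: -15340 - 118*I*√13 ≈ -15340.0 - 425.46*I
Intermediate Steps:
u = 3
N(h, F) = -5*h + 2*F
g = I*√13 (g = √((-5*3 + 2*(-1)) + 4) = √((-15 - 2) + 4) = √(-17 + 4) = √(-13) = I*√13 ≈ 3.6056*I)
-118*(130 + g) = -118*(130 + I*√13) = -15340 - 118*I*√13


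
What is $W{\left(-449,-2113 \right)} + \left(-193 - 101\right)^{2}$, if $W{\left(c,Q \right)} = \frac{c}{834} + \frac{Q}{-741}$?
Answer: $\frac{5935373213}{68666} \approx 86438.0$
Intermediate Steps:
$W{\left(c,Q \right)} = - \frac{Q}{741} + \frac{c}{834}$ ($W{\left(c,Q \right)} = c \frac{1}{834} + Q \left(- \frac{1}{741}\right) = \frac{c}{834} - \frac{Q}{741} = - \frac{Q}{741} + \frac{c}{834}$)
$W{\left(-449,-2113 \right)} + \left(-193 - 101\right)^{2} = \left(\left(- \frac{1}{741}\right) \left(-2113\right) + \frac{1}{834} \left(-449\right)\right) + \left(-193 - 101\right)^{2} = \left(\frac{2113}{741} - \frac{449}{834}\right) + \left(-193 + \left(-270 + 169\right)\right)^{2} = \frac{158837}{68666} + \left(-193 - 101\right)^{2} = \frac{158837}{68666} + \left(-294\right)^{2} = \frac{158837}{68666} + 86436 = \frac{5935373213}{68666}$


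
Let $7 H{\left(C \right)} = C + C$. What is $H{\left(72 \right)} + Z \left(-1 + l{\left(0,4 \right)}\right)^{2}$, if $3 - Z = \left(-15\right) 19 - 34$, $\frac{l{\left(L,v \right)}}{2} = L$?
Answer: $\frac{2398}{7} \approx 342.57$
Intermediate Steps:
$l{\left(L,v \right)} = 2 L$
$H{\left(C \right)} = \frac{2 C}{7}$ ($H{\left(C \right)} = \frac{C + C}{7} = \frac{2 C}{7}$)
$Z = 322$ ($Z = 3 - \left(\left(-15\right) 19 - 34\right) = 3 - \left(-285 - 34\right) = 3 - -319 = 3 + 319 = 322$)
$H{\left(72 \right)} + Z \left(-1 + l{\left(0,4 \right)}\right)^{2} = \frac{2}{7} \cdot 72 + 322 \left(-1 + 2 \cdot 0\right)^{2} = \frac{144}{7} + 322 \left(-1 + 0\right)^{2} = \frac{144}{7} + 322 \left(-1\right)^{2} = \frac{144}{7} + 322 \cdot 1 = \frac{144}{7} + 322 = \frac{2398}{7}$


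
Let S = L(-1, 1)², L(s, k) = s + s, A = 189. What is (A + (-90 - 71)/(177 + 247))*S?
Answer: 79975/106 ≈ 754.48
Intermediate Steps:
L(s, k) = 2*s
S = 4 (S = (2*(-1))² = (-2)² = 4)
(A + (-90 - 71)/(177 + 247))*S = (189 + (-90 - 71)/(177 + 247))*4 = (189 - 161/424)*4 = (79975/424)*4 = 79975/106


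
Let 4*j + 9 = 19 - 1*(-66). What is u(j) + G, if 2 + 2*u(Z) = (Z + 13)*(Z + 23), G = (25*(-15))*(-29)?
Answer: 11546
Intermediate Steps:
j = 19 (j = -9/4 + (19 - 1*(-66))/4 = -9/4 + (19 + 66)/4 = -9/4 + (¼)*85 = -9/4 + 85/4 = 19)
G = 10875 (G = -375*(-29) = 10875)
u(Z) = -1 + (13 + Z)*(23 + Z)/2 (u(Z) = -1 + ((Z + 13)*(Z + 23))/2 = -1 + ((13 + Z)*(23 + Z))/2 = -1 + (13 + Z)*(23 + Z)/2)
u(j) + G = (297/2 + (½)*19² + 18*19) + 10875 = (297/2 + (½)*361 + 342) + 10875 = (297/2 + 361/2 + 342) + 10875 = 671 + 10875 = 11546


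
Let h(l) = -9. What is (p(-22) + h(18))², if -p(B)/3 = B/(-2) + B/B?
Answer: 2025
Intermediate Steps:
p(B) = -3 + 3*B/2 (p(B) = -3*(B/(-2) + B/B) = -3*(B*(-½) + 1) = -3*(-B/2 + 1) = -3*(1 - B/2) = -3 + 3*B/2)
(p(-22) + h(18))² = ((-3 + (3/2)*(-22)) - 9)² = ((-3 - 33) - 9)² = (-36 - 9)² = (-45)² = 2025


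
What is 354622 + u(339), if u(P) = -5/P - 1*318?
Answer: 120109051/339 ≈ 3.5430e+5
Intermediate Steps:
u(P) = -318 - 5/P (u(P) = -5/P - 318 = -318 - 5/P)
354622 + u(339) = 354622 + (-318 - 5/339) = 354622 - 107807/339 = 120109051/339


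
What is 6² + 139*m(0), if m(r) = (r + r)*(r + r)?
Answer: 36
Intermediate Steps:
m(r) = 4*r² (m(r) = (2*r)*(2*r) = 4*r²)
6² + 139*m(0) = 6² + 139*(4*0²) = 36 + 139*(4*0) = 36 + 139*0 = 36 + 0 = 36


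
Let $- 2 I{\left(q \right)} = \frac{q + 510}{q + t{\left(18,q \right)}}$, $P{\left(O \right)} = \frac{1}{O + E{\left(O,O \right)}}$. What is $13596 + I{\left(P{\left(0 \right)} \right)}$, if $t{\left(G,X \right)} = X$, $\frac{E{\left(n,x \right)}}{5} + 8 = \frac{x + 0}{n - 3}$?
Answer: $\frac{74783}{4} \approx 18696.0$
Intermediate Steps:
$E{\left(n,x \right)} = -40 + \frac{5 x}{-3 + n}$ ($E{\left(n,x \right)} = -40 + 5 \frac{x + 0}{n - 3} = -40 + 5 \frac{x}{-3 + n} = -40 + \frac{5 x}{-3 + n}$)
$P{\left(O \right)} = \frac{1}{O + \frac{5 \left(24 - 7 O\right)}{-3 + O}}$ ($P{\left(O \right)} = \frac{1}{O + \frac{5 \left(24 + O - 8 O\right)}{-3 + O}} = \frac{1}{O + \frac{5 \left(24 - 7 O\right)}{-3 + O}}$)
$I{\left(q \right)} = - \frac{510 + q}{4 q}$ ($I{\left(q \right)} = - \frac{\left(q + 510\right) \frac{1}{q + q}}{2} = - \frac{\left(510 + q\right) \frac{1}{2 q}}{2} = - \frac{\frac{1}{2} \frac{1}{q} \left(510 + q\right)}{2} = - \frac{510 + q}{4 q}$)
$13596 + I{\left(P{\left(0 \right)} \right)} = 13596 + \frac{-510 - \frac{-3 + 0}{120 + 0^{2} - 0}}{4 \frac{-3 + 0}{120 + 0^{2} - 0}} = 13596 + \frac{-510 - \frac{1}{120 + 0 + 0} \left(-3\right)}{4 \frac{1}{120 + 0 + 0} \left(-3\right)} = 13596 + \frac{-510 - \frac{1}{120} \left(-3\right)}{4 \cdot \frac{1}{120} \left(-3\right)} = 13596 + \frac{-510 - - \frac{1}{40}}{4 \left(- \frac{1}{40}\right)} = 13596 + \frac{1}{4} \left(-40\right) \left(-510 + \frac{1}{40}\right) = 13596 + \frac{1}{4} \left(-40\right) \left(- \frac{20399}{40}\right) = 13596 + \frac{20399}{4} = \frac{74783}{4}$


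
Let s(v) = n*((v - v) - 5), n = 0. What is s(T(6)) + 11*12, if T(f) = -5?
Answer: 132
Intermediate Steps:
s(v) = 0 (s(v) = 0*((v - v) - 5) = 0*(0 - 5) = 0*(-5) = 0)
s(T(6)) + 11*12 = 0 + 11*12 = 0 + 132 = 132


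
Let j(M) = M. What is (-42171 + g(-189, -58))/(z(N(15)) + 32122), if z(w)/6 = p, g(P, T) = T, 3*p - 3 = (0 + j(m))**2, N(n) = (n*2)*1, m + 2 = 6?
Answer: -42229/32160 ≈ -1.3131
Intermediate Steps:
m = 4 (m = -2 + 6 = 4)
N(n) = 2*n (N(n) = (2*n)*1 = 2*n)
p = 19/3 (p = 1 + (0 + 4)**2/3 = 1 + (1/3)*4**2 = 1 + (1/3)*16 = 1 + 16/3 = 19/3 ≈ 6.3333)
z(w) = 38 (z(w) = 6*(19/3) = 38)
(-42171 + g(-189, -58))/(z(N(15)) + 32122) = (-42171 - 58)/(38 + 32122) = -42229/32160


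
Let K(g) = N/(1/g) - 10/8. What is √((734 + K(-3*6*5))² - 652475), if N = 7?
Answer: I*√10270679/4 ≈ 801.2*I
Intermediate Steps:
K(g) = -5/4 + 7*g (K(g) = 7/(1/g) - 10/8 = 7*g - 10*⅛ = 7*g - 5/4 = -5/4 + 7*g)
√((734 + K(-3*6*5))² - 652475) = √((734 + (-5/4 + 7*(-3*6*5)))² - 652475) = √((734 + (-5/4 + 7*(-18*5)))² - 652475) = √((734 + (-5/4 + 7*(-90)))² - 652475) = √((734 + (-5/4 - 630))² - 652475) = √((734 - 2525/4)² - 652475) = √((411/4)² - 652475) = √(168921/16 - 652475) = √(-10270679/16) = I*√10270679/4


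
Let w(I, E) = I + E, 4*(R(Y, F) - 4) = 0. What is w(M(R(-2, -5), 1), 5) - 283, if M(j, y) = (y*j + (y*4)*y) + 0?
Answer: -270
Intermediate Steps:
R(Y, F) = 4 (R(Y, F) = 4 + (1/4)*0 = 4 + 0 = 4)
M(j, y) = 4*y**2 + j*y (M(j, y) = (j*y + (4*y)*y) + 0 = (j*y + 4*y**2) + 0 = (4*y**2 + j*y) + 0 = 4*y**2 + j*y)
w(I, E) = E + I
w(M(R(-2, -5), 1), 5) - 283 = (5 + 1*(4 + 4*1)) - 283 = (5 + 1*(4 + 4)) - 283 = (5 + 1*8) - 283 = (5 + 8) - 283 = 13 - 283 = -270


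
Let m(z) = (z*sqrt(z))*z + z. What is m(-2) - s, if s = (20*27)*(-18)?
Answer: 9718 + 4*I*sqrt(2) ≈ 9718.0 + 5.6569*I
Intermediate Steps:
m(z) = z + z**(5/2) (m(z) = z**(3/2)*z + z = z**(5/2) + z = z + z**(5/2))
s = -9720 (s = 540*(-18) = -9720)
m(-2) - s = (-2 + (-2)**(5/2)) - 1*(-9720) = (-2 + 4*I*sqrt(2)) + 9720 = 9718 + 4*I*sqrt(2)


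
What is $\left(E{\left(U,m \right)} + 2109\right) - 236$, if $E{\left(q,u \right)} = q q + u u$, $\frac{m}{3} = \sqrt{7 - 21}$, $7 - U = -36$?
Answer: $3596$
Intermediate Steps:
$U = 43$ ($U = 7 - -36 = 7 + 36 = 43$)
$m = 3 i \sqrt{14}$ ($m = 3 \sqrt{7 - 21} = 3 \sqrt{-14} = 3 i \sqrt{14} \approx 11.225 i$)
$E{\left(q,u \right)} = q^{2} + u^{2}$
$\left(E{\left(U,m \right)} + 2109\right) - 236 = \left(\left(43^{2} + \left(3 i \sqrt{14}\right)^{2}\right) + 2109\right) - 236 = \left(\left(1849 - 126\right) + 2109\right) - 236 = \left(1723 + 2109\right) - 236 = 3832 - 236 = 3596$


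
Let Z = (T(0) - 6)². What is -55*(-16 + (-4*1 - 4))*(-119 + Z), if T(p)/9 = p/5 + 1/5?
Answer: -668976/5 ≈ -1.3380e+5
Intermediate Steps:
T(p) = 9/5 + 9*p/5 (T(p) = 9*(p/5 + 1/5) = 9*(p*(⅕) + 1*(⅕)) = 9*(p/5 + ⅕) = 9*(⅕ + p/5) = 9/5 + 9*p/5)
Z = 441/25 (Z = ((9/5 + (9/5)*0) - 6)² = ((9/5 + 0) - 6)² = (9/5 - 6)² = (-21/5)² = 441/25 ≈ 17.640)
-55*(-16 + (-4*1 - 4))*(-119 + Z) = -55*(-16 + (-4*1 - 4))*(-119 + 441/25) = -55*(-16 + (-4 - 4))*(-2534)/25 = -55*(-16 - 8)*(-2534)/25 = -(-1320)*(-2534)/25 = -55*60816/25 = -668976/5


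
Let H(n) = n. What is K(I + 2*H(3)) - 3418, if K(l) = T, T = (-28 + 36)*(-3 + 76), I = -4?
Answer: -2834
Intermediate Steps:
T = 584 (T = 8*73 = 584)
K(l) = 584
K(I + 2*H(3)) - 3418 = 584 - 3418 = -2834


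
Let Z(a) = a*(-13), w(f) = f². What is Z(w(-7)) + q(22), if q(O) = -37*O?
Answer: -1451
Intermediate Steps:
Z(a) = -13*a
Z(w(-7)) + q(22) = -13*(-7)² - 37*22 = -13*49 - 814 = -637 - 814 = -1451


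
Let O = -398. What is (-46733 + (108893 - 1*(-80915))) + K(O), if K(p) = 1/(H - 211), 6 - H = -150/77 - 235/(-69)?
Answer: 156940392937/1096910 ≈ 1.4308e+5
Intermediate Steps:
H = 24133/5313 (H = 6 - (-150/77 - 235/(-69)) = 6 - (-150*1/77 - 235*(-1/69)) = 6 - (-150/77 + 235/69) = 6 - 1*7745/5313 = 6 - 7745/5313 = 24133/5313 ≈ 4.5423)
K(p) = -5313/1096910 (K(p) = 1/(24133/5313 - 211) = 1/(-1096910/5313) = -5313/1096910)
(-46733 + (108893 - 1*(-80915))) + K(O) = (-46733 + (108893 - 1*(-80915))) - 5313/1096910 = (-46733 + (108893 + 80915)) - 5313/1096910 = (-46733 + 189808) - 5313/1096910 = 143075 - 5313/1096910 = 156940392937/1096910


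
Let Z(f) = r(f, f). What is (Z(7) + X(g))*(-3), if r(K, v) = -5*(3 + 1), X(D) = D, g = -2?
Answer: 66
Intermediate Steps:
r(K, v) = -20 (r(K, v) = -5*4 = -20)
Z(f) = -20
(Z(7) + X(g))*(-3) = (-20 - 2)*(-3) = -22*(-3) = 66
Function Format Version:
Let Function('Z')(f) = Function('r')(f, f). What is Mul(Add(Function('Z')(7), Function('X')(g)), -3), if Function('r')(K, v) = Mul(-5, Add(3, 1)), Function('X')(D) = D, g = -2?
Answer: 66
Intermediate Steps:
Function('r')(K, v) = -20 (Function('r')(K, v) = Mul(-5, 4) = -20)
Function('Z')(f) = -20
Mul(Add(Function('Z')(7), Function('X')(g)), -3) = Mul(Add(-20, -2), -3) = Mul(-22, -3) = 66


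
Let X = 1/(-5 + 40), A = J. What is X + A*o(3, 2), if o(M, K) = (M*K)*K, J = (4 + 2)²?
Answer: 15121/35 ≈ 432.03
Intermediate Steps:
J = 36 (J = 6² = 36)
A = 36
o(M, K) = M*K² (o(M, K) = (K*M)*K = M*K²)
X = 1/35 ≈ 0.028571
X + A*o(3, 2) = 1/35 + 36*(3*2²) = 1/35 + 36*(3*4) = 1/35 + 36*12 = 1/35 + 432 = 15121/35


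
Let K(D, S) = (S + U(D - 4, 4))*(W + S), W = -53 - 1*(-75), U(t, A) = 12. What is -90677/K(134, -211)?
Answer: -90677/37611 ≈ -2.4109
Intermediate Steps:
W = 22 (W = -53 + 75 = 22)
K(D, S) = (12 + S)*(22 + S) (K(D, S) = (S + 12)*(22 + S) = (12 + S)*(22 + S))
-90677/K(134, -211) = -90677/(264 + (-211)² + 34*(-211)) = -90677/(264 + 44521 - 7174) = -90677/37611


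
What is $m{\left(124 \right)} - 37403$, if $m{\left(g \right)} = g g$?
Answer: $-22027$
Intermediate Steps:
$m{\left(g \right)} = g^{2}$
$m{\left(124 \right)} - 37403 = 124^{2} - 37403 = 15376 - 37403 = -22027$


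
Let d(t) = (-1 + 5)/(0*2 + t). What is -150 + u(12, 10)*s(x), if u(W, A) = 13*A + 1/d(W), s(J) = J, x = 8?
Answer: 914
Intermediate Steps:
d(t) = 4/t (d(t) = 4/(0 + t) = 4/t)
u(W, A) = 13*A + W/4 (u(W, A) = 13*A + 1/(4/W) = 13*A + W/4)
-150 + u(12, 10)*s(x) = -150 + (13*10 + (1/4)*12)*8 = -150 + (130 + 3)*8 = -150 + 133*8 = -150 + 1064 = 914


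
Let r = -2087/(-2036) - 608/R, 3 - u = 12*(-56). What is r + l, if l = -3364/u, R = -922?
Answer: -2090227519/633552300 ≈ -3.2992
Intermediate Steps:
u = 675 (u = 3 - 12*(-56) = 3 - 1*(-672) = 3 + 672 = 675)
r = 1581051/938596 (r = -2087/(-2036) - 608/(-922) = -2087*(-1/2036) - 608*(-1/922) = 2087/2036 + 304/461 = 1581051/938596 ≈ 1.6845)
l = -3364/675 ≈ -4.9837
r + l = 1581051/938596 - 3364/675 = -2090227519/633552300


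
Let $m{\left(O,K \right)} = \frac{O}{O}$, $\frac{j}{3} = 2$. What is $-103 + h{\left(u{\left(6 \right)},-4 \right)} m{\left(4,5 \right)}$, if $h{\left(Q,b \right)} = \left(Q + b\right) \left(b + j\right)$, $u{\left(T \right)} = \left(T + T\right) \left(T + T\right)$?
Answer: $177$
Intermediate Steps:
$j = 6$ ($j = 3 \cdot 2 = 6$)
$m{\left(O,K \right)} = 1$
$u{\left(T \right)} = 4 T^{2}$ ($u{\left(T \right)} = 2 T 2 T = 4 T^{2}$)
$h{\left(Q,b \right)} = \left(6 + b\right) \left(Q + b\right)$ ($h{\left(Q,b \right)} = \left(Q + b\right) \left(b + 6\right) = \left(Q + b\right) \left(6 + b\right) = \left(6 + b\right) \left(Q + b\right)$)
$-103 + h{\left(u{\left(6 \right)},-4 \right)} m{\left(4,5 \right)} = -103 + \left(\left(-4\right)^{2} + 6 \cdot 4 \cdot 6^{2} + 6 \left(-4\right) + 4 \cdot 6^{2} \left(-4\right)\right) 1 = -103 + \left(16 + 6 \cdot 4 \cdot 36 - 24 + 4 \cdot 36 \left(-4\right)\right) 1 = -103 + \left(16 + 6 \cdot 144 - 24 + 144 \left(-4\right)\right) 1 = -103 + \left(16 + 864 - 24 - 576\right) 1 = -103 + 280 \cdot 1 = -103 + 280 = 177$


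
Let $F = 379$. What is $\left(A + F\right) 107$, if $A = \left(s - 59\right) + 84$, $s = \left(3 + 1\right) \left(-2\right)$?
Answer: $42372$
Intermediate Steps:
$s = -8$ ($s = 4 \left(-2\right) = -8$)
$A = 17$ ($A = \left(-8 - 59\right) + 84 = -67 + 84 = 17$)
$\left(A + F\right) 107 = \left(17 + 379\right) 107 = 396 \cdot 107 = 42372$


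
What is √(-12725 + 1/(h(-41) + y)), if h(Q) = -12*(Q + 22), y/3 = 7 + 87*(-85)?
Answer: I*√382694908971/5484 ≈ 112.81*I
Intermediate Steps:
y = -22164 (y = 3*(7 + 87*(-85)) = 3*(7 - 7395) = 3*(-7388) = -22164)
h(Q) = -264 - 12*Q (h(Q) = -12*(22 + Q) = -264 - 12*Q)
√(-12725 + 1/(h(-41) + y)) = √(-12725 + 1/((-264 - 12*(-41)) - 22164)) = √(-12725 + 1/((-264 + 492) - 22164)) = √(-12725 + 1/(228 - 22164)) = √(-12725 + 1/(-21936)) = √(-12725 - 1/21936) = √(-279135601/21936) = I*√382694908971/5484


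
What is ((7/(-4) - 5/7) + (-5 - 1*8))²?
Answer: 187489/784 ≈ 239.14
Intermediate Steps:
((7/(-4) - 5/7) + (-5 - 1*8))² = ((7*(-¼) - 5*⅐) + (-5 - 8))² = ((-7/4 - 5/7) - 13)² = (-69/28 - 13)² = (-433/28)² = 187489/784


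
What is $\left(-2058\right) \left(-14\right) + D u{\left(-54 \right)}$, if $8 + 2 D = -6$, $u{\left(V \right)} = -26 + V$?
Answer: $29372$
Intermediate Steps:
$D = -7$ ($D = -4 + \frac{1}{2} \left(-6\right) = -4 - 3 = -7$)
$\left(-2058\right) \left(-14\right) + D u{\left(-54 \right)} = \left(-2058\right) \left(-14\right) - 7 \left(-26 - 54\right) = 28812 - -560 = 28812 + 560 = 29372$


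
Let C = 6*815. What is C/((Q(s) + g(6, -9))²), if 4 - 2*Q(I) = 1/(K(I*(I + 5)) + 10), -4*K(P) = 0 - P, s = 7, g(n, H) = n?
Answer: 1253144/16335 ≈ 76.715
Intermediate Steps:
K(P) = P/4 (K(P) = -(0 - P)/4 = -(-1)*P/4 = P/4)
Q(I) = 2 - 1/(2*(10 + I*(5 + I)/4)) (Q(I) = 2 - 1/(2*((I*(I + 5))/4 + 10)) = 2 - 1/(2*((I*(5 + I))/4 + 10)) = 2 - 1/(2*(I*(5 + I)/4 + 10)) = 2 - 1/(2*(10 + I*(5 + I)/4)))
C = 4890
C/((Q(s) + g(6, -9))²) = 4890/((2*(39 + 7*(5 + 7))/(40 + 7*(5 + 7)) + 6)²) = 4890/((2*(39 + 7*12)/(40 + 7*12) + 6)²) = 4890/((2*(39 + 84)/(40 + 84) + 6)²) = 4890/((2*123/124 + 6)²) = 4890/((2*(1/124)*123 + 6)²) = 4890/((123/62 + 6)²) = 4890/((495/62)²) = 4890/(245025/3844) = 4890*(3844/245025) = 1253144/16335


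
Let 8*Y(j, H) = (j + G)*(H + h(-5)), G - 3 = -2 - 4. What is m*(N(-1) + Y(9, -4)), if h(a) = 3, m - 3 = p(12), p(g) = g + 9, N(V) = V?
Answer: -42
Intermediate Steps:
p(g) = 9 + g
m = 24 (m = 3 + (9 + 12) = 3 + 21 = 24)
G = -3 (G = 3 + (-2 - 4) = 3 - 6 = -3)
Y(j, H) = (-3 + j)*(3 + H)/8 (Y(j, H) = ((j - 3)*(H + 3))/8 = ((-3 + j)*(3 + H))/8 = (-3 + j)*(3 + H)/8)
m*(N(-1) + Y(9, -4)) = 24*(-1 + (-9/8 - 3/8*(-4) + (3/8)*9 + (⅛)*(-4)*9)) = 24*(-1 + (-9/8 + 3/2 + 27/8 - 9/2)) = 24*(-1 - ¾) = 24*(-7/4) = -42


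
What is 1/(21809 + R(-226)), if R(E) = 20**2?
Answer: 1/22209 ≈ 4.5027e-5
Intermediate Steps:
R(E) = 400
1/(21809 + R(-226)) = 1/(21809 + 400) = 1/22209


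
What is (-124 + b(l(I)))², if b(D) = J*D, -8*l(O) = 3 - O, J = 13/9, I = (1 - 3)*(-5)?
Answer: 78092569/5184 ≈ 15064.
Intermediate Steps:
I = 10 (I = -2*(-5) = 10)
J = 13/9 (J = 13*(⅑) = 13/9 ≈ 1.4444)
l(O) = -3/8 + O/8 (l(O) = -(3 - O)/8 = -3/8 + O/8)
b(D) = 13*D/9
(-124 + b(l(I)))² = (-124 + 13*(-3/8 + (⅛)*10)/9)² = (-124 + 13*(-3/8 + 5/4)/9)² = (-124 + (13/9)*(7/8))² = (-124 + 91/72)² = (-8837/72)² = 78092569/5184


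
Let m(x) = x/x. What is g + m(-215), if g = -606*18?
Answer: -10907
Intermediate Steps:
m(x) = 1
g = -10908
g + m(-215) = -10908 + 1 = -10907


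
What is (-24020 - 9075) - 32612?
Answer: -65707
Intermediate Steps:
(-24020 - 9075) - 32612 = -33095 - 32612 = -65707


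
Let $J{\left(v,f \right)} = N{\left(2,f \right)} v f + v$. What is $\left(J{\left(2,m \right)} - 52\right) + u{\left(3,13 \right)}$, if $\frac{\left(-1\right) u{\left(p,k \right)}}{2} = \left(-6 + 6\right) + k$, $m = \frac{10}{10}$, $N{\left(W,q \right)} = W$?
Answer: $-72$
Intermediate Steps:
$m = 1$ ($m = 10 \cdot \frac{1}{10} = 1$)
$J{\left(v,f \right)} = v + 2 f v$ ($J{\left(v,f \right)} = 2 v f + v = 2 f v + v = v + 2 f v$)
$u{\left(p,k \right)} = - 2 k$ ($u{\left(p,k \right)} = - 2 \left(\left(-6 + 6\right) + k\right) = - 2 \left(0 + k\right) = - 2 k$)
$\left(J{\left(2,m \right)} - 52\right) + u{\left(3,13 \right)} = \left(2 \left(1 + 2 \cdot 1\right) - 52\right) - 26 = \left(2 \left(1 + 2\right) - 52\right) - 26 = \left(2 \cdot 3 - 52\right) - 26 = \left(6 - 52\right) - 26 = -46 - 26 = -72$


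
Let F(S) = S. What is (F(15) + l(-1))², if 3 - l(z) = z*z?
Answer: 289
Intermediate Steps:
l(z) = 3 - z² (l(z) = 3 - z*z = 3 - z²)
(F(15) + l(-1))² = (15 + (3 - 1*(-1)²))² = (15 + (3 - 1*1))² = (15 + (3 - 1))² = (15 + 2)² = 17² = 289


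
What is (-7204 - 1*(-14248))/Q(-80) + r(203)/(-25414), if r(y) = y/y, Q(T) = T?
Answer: -22377037/254140 ≈ -88.050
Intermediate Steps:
r(y) = 1
(-7204 - 1*(-14248))/Q(-80) + r(203)/(-25414) = (-7204 - 1*(-14248))/(-80) + 1/(-25414) = (-7204 + 14248)*(-1/80) + 1*(-1/25414) = 7044*(-1/80) - 1/25414 = -1761/20 - 1/25414 = -22377037/254140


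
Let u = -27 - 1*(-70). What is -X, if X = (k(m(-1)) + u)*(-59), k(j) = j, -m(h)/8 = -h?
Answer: 2065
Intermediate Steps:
m(h) = 8*h (m(h) = -(-8)*h = 8*h)
u = 43 (u = -27 + 70 = 43)
X = -2065 (X = (8*(-1) + 43)*(-59) = (-8 + 43)*(-59) = 35*(-59) = -2065)
-X = -1*(-2065) = 2065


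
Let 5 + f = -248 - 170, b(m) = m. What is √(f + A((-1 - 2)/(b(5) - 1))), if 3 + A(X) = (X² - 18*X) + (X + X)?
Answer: 21*I*√15/4 ≈ 20.333*I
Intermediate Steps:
A(X) = -3 + X² - 16*X (A(X) = -3 + ((X² - 18*X) + (X + X)) = -3 + ((X² - 18*X) + 2*X) = -3 + (X² - 16*X) = -3 + X² - 16*X)
f = -423 (f = -5 + (-248 - 170) = -5 - 418 = -423)
√(f + A((-1 - 2)/(b(5) - 1))) = √(-423 + (-3 + ((-1 - 2)/(5 - 1))² - 16*(-1 - 2)/(5 - 1))) = √(-423 + (-3 + (-3/4)² - (-48)/4)) = √(-423 + (-3 + (-3*¼)² - (-48)/4)) = √(-423 + (-3 + (-¾)² - 16*(-¾))) = √(-423 + (-3 + 9/16 + 12)) = √(-423 + 153/16) = √(-6615/16) = 21*I*√15/4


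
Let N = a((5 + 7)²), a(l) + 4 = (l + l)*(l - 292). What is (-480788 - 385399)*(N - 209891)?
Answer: 218728675053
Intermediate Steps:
a(l) = -4 + 2*l*(-292 + l) (a(l) = -4 + (l + l)*(l - 292) = -4 + (2*l)*(-292 + l) = -4 + 2*l*(-292 + l))
N = -42628 (N = -4 - 584*(5 + 7)² + 2*((5 + 7)²)² = -4 - 584*12² + 2*(12²)² = -4 - 584*144 + 2*144² = -4 - 84096 + 2*20736 = -4 - 84096 + 41472 = -42628)
(-480788 - 385399)*(N - 209891) = (-480788 - 385399)*(-42628 - 209891) = -866187*(-252519) = 218728675053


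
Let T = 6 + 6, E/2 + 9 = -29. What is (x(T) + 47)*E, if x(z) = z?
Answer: -4484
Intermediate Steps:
E = -76 (E = -18 + 2*(-29) = -18 - 58 = -76)
T = 12
(x(T) + 47)*E = (12 + 47)*(-76) = 59*(-76) = -4484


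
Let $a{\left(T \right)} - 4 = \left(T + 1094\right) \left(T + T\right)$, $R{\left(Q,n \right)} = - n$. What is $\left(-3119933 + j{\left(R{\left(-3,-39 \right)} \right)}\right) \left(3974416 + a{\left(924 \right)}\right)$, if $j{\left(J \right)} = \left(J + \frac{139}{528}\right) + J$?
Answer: $- \frac{3172537502345221}{132} \approx -2.4034 \cdot 10^{13}$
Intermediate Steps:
$j{\left(J \right)} = \frac{139}{528} + 2 J$ ($j{\left(J \right)} = \left(J + 139 \cdot \frac{1}{528}\right) + J = \left(J + \frac{139}{528}\right) + J = \left(\frac{139}{528} + J\right) + J = \frac{139}{528} + 2 J$)
$a{\left(T \right)} = 4 + 2 T \left(1094 + T\right)$ ($a{\left(T \right)} = 4 + \left(T + 1094\right) \left(T + T\right) = 4 + \left(1094 + T\right) 2 T = 4 + 2 T \left(1094 + T\right)$)
$\left(-3119933 + j{\left(R{\left(-3,-39 \right)} \right)}\right) \left(3974416 + a{\left(924 \right)}\right) = \left(-3119933 + \left(\frac{139}{528} + 2 \left(\left(-1\right) \left(-39\right)\right)\right)\right) \left(3974416 + \left(4 + 2 \cdot 924^{2} + 2188 \cdot 924\right)\right) = \left(-3119933 + \left(\frac{139}{528} + 2 \cdot 39\right)\right) \left(3974416 + \left(4 + 2 \cdot 853776 + 2021712\right)\right) = \left(-3119933 + \left(\frac{139}{528} + 78\right)\right) \left(3974416 + \left(4 + 1707552 + 2021712\right)\right) = \left(-3119933 + \frac{41323}{528}\right) \left(3974416 + 3729268\right) = \left(- \frac{1647283301}{528}\right) 7703684 = - \frac{3172537502345221}{132}$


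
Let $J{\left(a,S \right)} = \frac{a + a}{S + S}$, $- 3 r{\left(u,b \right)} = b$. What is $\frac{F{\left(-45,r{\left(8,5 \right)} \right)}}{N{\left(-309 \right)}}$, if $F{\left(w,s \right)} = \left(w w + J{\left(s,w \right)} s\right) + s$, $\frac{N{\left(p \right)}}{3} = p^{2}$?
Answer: $\frac{163885}{23201883} \approx 0.0070634$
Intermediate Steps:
$r{\left(u,b \right)} = - \frac{b}{3}$
$J{\left(a,S \right)} = \frac{a}{S}$ ($J{\left(a,S \right)} = \frac{2 a}{2 S} = 2 a \frac{1}{2 S} = \frac{a}{S}$)
$N{\left(p \right)} = 3 p^{2}$
$F{\left(w,s \right)} = s + w^{2} + \frac{s^{2}}{w}$ ($F{\left(w,s \right)} = \left(w w + \frac{s}{w} s\right) + s = \left(w^{2} + \frac{s^{2}}{w}\right) + s = s + w^{2} + \frac{s^{2}}{w}$)
$\frac{F{\left(-45,r{\left(8,5 \right)} \right)}}{N{\left(-309 \right)}} = \frac{\left(- \frac{1}{3}\right) 5 + \left(-45\right)^{2} + \frac{\left(\left(- \frac{1}{3}\right) 5\right)^{2}}{-45}}{3 \left(-309\right)^{2}} = \frac{- \frac{5}{3} + 2025 + \left(- \frac{5}{3}\right)^{2} \left(- \frac{1}{45}\right)}{3 \cdot 95481} = \frac{- \frac{5}{3} + 2025 + \frac{25}{9} \left(- \frac{1}{45}\right)}{286443} = \left(- \frac{5}{3} + 2025 - \frac{5}{81}\right) \frac{1}{286443} = \frac{163885}{81} \cdot \frac{1}{286443} = \frac{163885}{23201883}$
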